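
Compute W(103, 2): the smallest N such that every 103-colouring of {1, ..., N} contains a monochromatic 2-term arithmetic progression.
W(103, 2) = 103 + 1 = 104

A 2-term AP is any pair of integers, so a monochromatic 2-AP exists iff some colour is used at least twice. With 103 colours, the colouring i ↦ i on {1, ..., 103} uses each colour once, avoiding any monochromatic pair, so W(103, 2) > 103. For {1, ..., 104}, pigeonhole forces two integers of the same colour, which form a monochromatic 2-AP. Hence W(103, 2) = 104.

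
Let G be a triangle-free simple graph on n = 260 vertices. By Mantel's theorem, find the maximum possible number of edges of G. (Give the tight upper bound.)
ex(260, K_3) = ⌊260^2/4⌋ = 16900

Mantel (1907): a triangle-free graph on n vertices has at most ⌊n^2/4⌋ edges, with equality for the complete bipartite graph K_{⌊n/2⌋, ⌈n/2⌉}. For n = 260: ⌊260^2/4⌋ = ⌊67600/4⌋ = 16900. The extremal graph is K_{130, 130}, which has 130·130 = 16900 edges.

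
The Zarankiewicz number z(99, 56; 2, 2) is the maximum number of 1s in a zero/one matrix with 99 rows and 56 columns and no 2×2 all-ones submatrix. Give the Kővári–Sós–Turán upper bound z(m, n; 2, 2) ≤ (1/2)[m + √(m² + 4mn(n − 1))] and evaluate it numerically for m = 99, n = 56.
z(99, 56; 2, 2) ≤ (1/2)[99 + √(99² + 4·99·56·55)] = (1/2)[99 + √1229481] = 603.9098

Kővári–Sós–Turán: let r_1, ..., r_99 be the row sums and z = Σ r_i the total number of 1s. Each pair of columns can share at most one row with both entries 1 (else a 2×2 all-ones block appears), so Σ_i C(r_i, 2) ≤ C(56, 2) = 1540. By convexity Σ_i C(r_i, 2) ≥ 99·C(z/99, 2) = z(z − 99)/(2·99), giving z² − 99z − 99·56·55 ≤ 0 and hence z ≤ (1/2)[99 + √(9801 + 4·304920)] = (1/2)[99 + √1229481] ≈ (1/2)(99 + 1108.8196) = 603.9098.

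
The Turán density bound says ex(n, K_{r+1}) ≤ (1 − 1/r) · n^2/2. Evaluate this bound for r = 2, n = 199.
Turán density bound = (1/2) · 199^2/2 = 39601/4 ≈ 9900.25

Turán's theorem: ex(n, K_{r+1}) is achieved by the complete r-partite Turán graph T(n, r) with parts as balanced as possible, and is at most (1 − 1/r) · n^2/2. For r = 2, n = 199: the density bound is (1/2) · 39601/2 = 39601/4 ≈ 9900.25. The integer-valued extremum is e(T(199, 2)) = 9900, which is strictly less than the density bound 39601/4 since 2 ∤ 199 (the parts of T(199, 2) cannot all be equal).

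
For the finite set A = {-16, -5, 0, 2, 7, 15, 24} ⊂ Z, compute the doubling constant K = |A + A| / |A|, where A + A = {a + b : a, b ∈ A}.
K = |A + A| / |A| = 27/7

Enumerate A + A = {a + b : a, b ∈ A}. With |A| = 7, there are |A|^2 = 49 ordered sum pairs; collecting distinct values, A + A = {-32, -21, -16, -14, -10, -9, -5, -3, -1, 0, 2, 4, 7, 8, 9, 10, 14, 15, 17, 19, 22, 24, 26, 30, 31, 39, 48}, so |A + A| = 27. Thus K = 27/7. For comparison, the minimum possible |A + A| over all 7-element sets is 2·7 − 1 = 13 (so min K = 13/7), attained only by arithmetic progressions.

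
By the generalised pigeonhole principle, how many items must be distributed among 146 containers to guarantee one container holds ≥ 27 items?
n = (27 − 1)·146 + 1 = 3797

By the generalised pigeonhole principle, to guarantee some box contains ≥ r objects we need more than (r − 1) · k objects total. Threshold: n = (r − 1) · k + 1. With r = 27 and k = 146: n = 26 · 146 + 1 = 3796 + 1 = 3797. For n = 3796 = 26 · 146, we can put exactly 26 objects in every box, avoiding 27 in any single one — so 3797 is tight.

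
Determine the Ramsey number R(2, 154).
R(2, 154) = 154

R(2, k) = k for all k ≥ 2: in a 2-colouring of K_k, either some edge is red (a red K_2) or all edges are blue (a blue K_k). And K_{153} coloured all-blue has no blue K_154, so R(2, 154) > 153. Hence R(2, 154) = 154.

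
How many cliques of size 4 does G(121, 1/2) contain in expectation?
E[# K_4] = C(121, 4) · (1/2)^C(4, 2) = 8495410 / 2^6 = 4247705/32 = 132740.78125

For each 4-subset S of vertices (there are C(121, 4) = 8495410 such S), let X_S = 1 if S induces a K_4 (all C(4, 2) = 6 edges present). Then P(X_S = 1) = (1/2)^6 = 1/64. By linearity of expectation, E[# K_4] = C(121, 4) · (1/2)^6 = 8495410 / 64 = 4247705/32 = 132740.78125.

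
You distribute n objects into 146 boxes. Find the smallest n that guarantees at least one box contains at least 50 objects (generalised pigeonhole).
n = (50 − 1)·146 + 1 = 7155

By the generalised pigeonhole principle, to guarantee some box contains ≥ r objects we need more than (r − 1) · k objects total. Threshold: n = (r − 1) · k + 1. With r = 50 and k = 146: n = 49 · 146 + 1 = 7154 + 1 = 7155. For n = 7154 = 49 · 146, we can put exactly 49 objects in every box, avoiding 50 in any single one — so 7155 is tight.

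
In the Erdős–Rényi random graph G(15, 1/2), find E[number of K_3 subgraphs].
E[# K_3] = C(15, 3) · (1/2)^C(3, 2) = 455 / 2^3 = 56.875

For each 3-subset S of vertices (there are C(15, 3) = 455 such S), let X_S = 1 if S induces a K_3 (all C(3, 2) = 3 edges present). Then P(X_S = 1) = (1/2)^3 = 1/8. By linearity of expectation, E[# K_3] = C(15, 3) · (1/2)^3 = 455 / 8 = 56.875.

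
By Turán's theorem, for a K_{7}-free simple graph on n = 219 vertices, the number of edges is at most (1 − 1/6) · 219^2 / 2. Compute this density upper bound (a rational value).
Turán density bound = (5/6) · 219^2/2 = 79935/4 ≈ 19983.75

Turán's theorem: ex(n, K_{r+1}) is achieved by the complete r-partite Turán graph T(n, r) with parts as balanced as possible, and is at most (1 − 1/r) · n^2/2. For r = 6, n = 219: the density bound is (5/6) · 47961/2 = 79935/4 ≈ 19983.75. The integer-valued extremum is e(T(219, 6)) = 19983, which is strictly less than the density bound 79935/4 since 6 ∤ 219 (the parts of T(219, 6) cannot all be equal).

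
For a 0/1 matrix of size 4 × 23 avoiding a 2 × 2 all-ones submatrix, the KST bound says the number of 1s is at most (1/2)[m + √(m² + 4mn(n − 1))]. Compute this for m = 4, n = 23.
z(4, 23; 2, 2) ≤ (1/2)[4 + √(4² + 4·4·23·22)] = (1/2)[4 + √8112] = 47.0333

Kővári–Sós–Turán: let r_1, ..., r_4 be the row sums and z = Σ r_i the total number of 1s. Each pair of columns can share at most one row with both entries 1 (else a 2×2 all-ones block appears), so Σ_i C(r_i, 2) ≤ C(23, 2) = 253. By convexity Σ_i C(r_i, 2) ≥ 4·C(z/4, 2) = z(z − 4)/(2·4), giving z² − 4z − 4·23·22 ≤ 0 and hence z ≤ (1/2)[4 + √(16 + 4·2024)] = (1/2)[4 + √8112] ≈ (1/2)(4 + 90.0666) = 47.0333.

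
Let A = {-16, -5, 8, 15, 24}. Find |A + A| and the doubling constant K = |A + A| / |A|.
K = |A + A| / |A| = 15/5 = 3

Enumerate A + A = {a + b : a, b ∈ A}. With |A| = 5, there are |A|^2 = 25 ordered sum pairs; collecting distinct values, A + A = {-32, -21, -10, -8, -1, 3, 8, 10, 16, 19, 23, 30, 32, 39, 48}, so |A + A| = 15. Thus K = 15/5 = 3. For comparison, the minimum possible |A + A| over all 5-element sets is 2·5 − 1 = 9 (so min K = 9/5), attained only by arithmetic progressions.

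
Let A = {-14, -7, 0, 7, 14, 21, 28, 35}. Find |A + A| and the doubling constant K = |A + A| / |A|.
K = |A + A| / |A| = 15/8

Enumerate A + A = {a + b : a, b ∈ A}. With |A| = 8, there are |A|^2 = 64 ordered sum pairs; collecting distinct values, A + A = {-28, -21, -14, -7, 0, 7, 14, 21, 28, 35, 42, 49, 56, 63, 70}, so |A + A| = 15. Thus K = 15/8. Here |A + A| = 2|A| − 1 = 15, the minimum possible — so K = 15/8 is minimal, which holds iff A is an arithmetic progression.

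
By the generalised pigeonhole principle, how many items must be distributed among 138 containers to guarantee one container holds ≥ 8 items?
n = (8 − 1)·138 + 1 = 967

By the generalised pigeonhole principle, to guarantee some box contains ≥ r objects we need more than (r − 1) · k objects total. Threshold: n = (r − 1) · k + 1. With r = 8 and k = 138: n = 7 · 138 + 1 = 966 + 1 = 967. For n = 966 = 7 · 138, we can put exactly 7 objects in every box, avoiding 8 in any single one — so 967 is tight.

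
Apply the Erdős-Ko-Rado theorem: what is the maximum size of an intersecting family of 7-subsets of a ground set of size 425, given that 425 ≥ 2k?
max |F| = C(424, 6) = 7788101227116

The Erdős-Ko-Rado theorem states: for n ≥ 2k, an intersecting family of k-subsets of an n-element set has size at most C(n − 1, k − 1), with equality for 'star' families {A ⊆ [n] : |A| = k, i ∈ A} (fix an element i). For n = 425, k = 7: C(424, 6) = 7788101227116.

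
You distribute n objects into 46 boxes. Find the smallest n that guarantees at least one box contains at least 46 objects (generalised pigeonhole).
n = (46 − 1)·46 + 1 = 2071

By the generalised pigeonhole principle, to guarantee some box contains ≥ r objects we need more than (r − 1) · k objects total. Threshold: n = (r − 1) · k + 1. With r = 46 and k = 46: n = 45 · 46 + 1 = 2070 + 1 = 2071. For n = 2070 = 45 · 46, we can put exactly 45 objects in every box, avoiding 46 in any single one — so 2071 is tight.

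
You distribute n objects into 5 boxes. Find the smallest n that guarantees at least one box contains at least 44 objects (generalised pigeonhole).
n = (44 − 1)·5 + 1 = 216

By the generalised pigeonhole principle, to guarantee some box contains ≥ r objects we need more than (r − 1) · k objects total. Threshold: n = (r − 1) · k + 1. With r = 44 and k = 5: n = 43 · 5 + 1 = 215 + 1 = 216. For n = 215 = 43 · 5, we can put exactly 43 objects in every box, avoiding 44 in any single one — so 216 is tight.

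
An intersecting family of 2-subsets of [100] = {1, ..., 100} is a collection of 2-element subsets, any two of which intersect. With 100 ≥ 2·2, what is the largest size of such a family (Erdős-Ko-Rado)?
max |F| = C(99, 1) = 99

The Erdős-Ko-Rado theorem states: for n ≥ 2k, an intersecting family of k-subsets of an n-element set has size at most C(n − 1, k − 1), with equality for 'star' families {A ⊆ [n] : |A| = k, i ∈ A} (fix an element i). For n = 100, k = 2: C(99, 1) = 99.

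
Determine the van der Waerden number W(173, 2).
W(173, 2) = 173 + 1 = 174

A 2-term AP is any pair of integers, so a monochromatic 2-AP exists iff some colour is used at least twice. With 173 colours, the colouring i ↦ i on {1, ..., 173} uses each colour once, avoiding any monochromatic pair, so W(173, 2) > 173. For {1, ..., 174}, pigeonhole forces two integers of the same colour, which form a monochromatic 2-AP. Hence W(173, 2) = 174.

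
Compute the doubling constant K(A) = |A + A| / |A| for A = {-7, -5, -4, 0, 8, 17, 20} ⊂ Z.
K = |A + A| / |A| = 26/7

Enumerate A + A = {a + b : a, b ∈ A}. With |A| = 7, there are |A|^2 = 49 ordered sum pairs; collecting distinct values, A + A = {-14, -12, -11, -10, -9, -8, -7, -5, -4, 0, 1, 3, 4, 8, 10, 12, 13, 15, 16, 17, 20, 25, 28, 34, 37, 40}, so |A + A| = 26. Thus K = 26/7. For comparison, the minimum possible |A + A| over all 7-element sets is 2·7 − 1 = 13 (so min K = 13/7), attained only by arithmetic progressions.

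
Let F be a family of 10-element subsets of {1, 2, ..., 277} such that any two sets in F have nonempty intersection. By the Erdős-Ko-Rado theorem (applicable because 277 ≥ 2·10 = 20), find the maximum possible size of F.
max |F| = C(276, 9) = 22448172241723800

The Erdős-Ko-Rado theorem states: for n ≥ 2k, an intersecting family of k-subsets of an n-element set has size at most C(n − 1, k − 1), with equality for 'star' families {A ⊆ [n] : |A| = k, i ∈ A} (fix an element i). For n = 277, k = 10: C(276, 9) = 22448172241723800.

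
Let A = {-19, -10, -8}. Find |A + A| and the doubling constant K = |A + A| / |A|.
K = |A + A| / |A| = 6/3 = 2

Enumerate A + A = {a + b : a, b ∈ A}. With |A| = 3, there are |A|^2 = 9 ordered sum pairs; collecting distinct values, A + A = {-38, -29, -27, -20, -18, -16}, so |A + A| = 6. Thus K = 6/3 = 2. For comparison, the minimum possible |A + A| over all 3-element sets is 2·3 − 1 = 5 (so min K = 5/3), attained only by arithmetic progressions.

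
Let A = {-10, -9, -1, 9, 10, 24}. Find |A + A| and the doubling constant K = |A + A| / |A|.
K = |A + A| / |A| = 20/6 = 10/3

Enumerate A + A = {a + b : a, b ∈ A}. With |A| = 6, there are |A|^2 = 36 ordered sum pairs; collecting distinct values, A + A = {-20, -19, -18, -11, -10, -2, -1, 0, 1, 8, 9, 14, 15, 18, 19, 20, 23, 33, 34, 48}, so |A + A| = 20. Thus K = 20/6 = 10/3. For comparison, the minimum possible |A + A| over all 6-element sets is 2·6 − 1 = 11 (so min K = 11/6), attained only by arithmetic progressions.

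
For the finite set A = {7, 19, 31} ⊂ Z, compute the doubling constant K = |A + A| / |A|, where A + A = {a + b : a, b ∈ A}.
K = |A + A| / |A| = 5/3

Enumerate A + A = {a + b : a, b ∈ A}. With |A| = 3, there are |A|^2 = 9 ordered sum pairs; collecting distinct values, A + A = {14, 26, 38, 50, 62}, so |A + A| = 5. Thus K = 5/3. Here |A + A| = 2|A| − 1 = 5, the minimum possible — so K = 5/3 is minimal, which holds iff A is an arithmetic progression.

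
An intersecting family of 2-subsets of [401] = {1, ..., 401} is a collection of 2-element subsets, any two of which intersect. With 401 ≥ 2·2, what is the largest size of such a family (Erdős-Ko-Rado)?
max |F| = C(400, 1) = 400

Erdős-Ko-Rado (1961): when n ≥ 2k, max |F| = C(n−1, k−1). The bound is attained by the star {A : i ∈ A} for any fixed i ∈ [n]. Here C(401−1, 2−1) = C(400, 1) = 400.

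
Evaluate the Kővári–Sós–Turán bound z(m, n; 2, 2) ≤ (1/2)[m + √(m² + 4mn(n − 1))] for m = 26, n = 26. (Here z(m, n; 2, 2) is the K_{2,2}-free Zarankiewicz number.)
z(26, 26; 2, 2) ≤ (1/2)[26 + √(26² + 4·26·26·25)] = (1/2)[26 + √68276] = 143.6484

Kővári–Sós–Turán: let r_1, ..., r_26 be the row sums and z = Σ r_i the total number of 1s. Each pair of columns can share at most one row with both entries 1 (else a 2×2 all-ones block appears), so Σ_i C(r_i, 2) ≤ C(26, 2) = 325. By convexity Σ_i C(r_i, 2) ≥ 26·C(z/26, 2) = z(z − 26)/(2·26), giving z² − 26z − 26·26·25 ≤ 0 and hence z ≤ (1/2)[26 + √(676 + 4·16900)] = (1/2)[26 + √68276] ≈ (1/2)(26 + 261.2968) = 143.6484.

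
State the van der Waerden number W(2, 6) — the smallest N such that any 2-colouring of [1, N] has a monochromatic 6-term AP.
W(2, 6) = 1132

W(2, 6) = 1132. The lower bound W(2, 6) > 1131 comes from an explicit good 2-colouring of [1, 1131]; the upper bound W(2, 6) ≤ 1132 was verified by exhaustive search over 2-colourings of [1, 1132].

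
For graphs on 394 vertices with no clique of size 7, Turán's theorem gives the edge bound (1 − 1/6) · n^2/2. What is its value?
Turán density bound = (5/6) · 394^2/2 = 194045/3 ≈ 64681.6667

Turán's theorem: ex(n, K_{r+1}) is achieved by the complete r-partite Turán graph T(n, r) with parts as balanced as possible, and is at most (1 − 1/r) · n^2/2. For r = 6, n = 394: the density bound is (5/6) · 155236/2 = 194045/3 ≈ 64681.6667. The integer-valued extremum is e(T(394, 6)) = 64681, which is strictly less than the density bound 194045/3 since 6 ∤ 394 (the parts of T(394, 6) cannot all be equal).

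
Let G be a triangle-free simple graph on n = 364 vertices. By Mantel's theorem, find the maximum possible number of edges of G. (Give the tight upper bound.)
ex(364, K_3) = ⌊364^2/4⌋ = 33124

Mantel (1907): a triangle-free graph on n vertices has at most ⌊n^2/4⌋ edges, with equality for the complete bipartite graph K_{⌊n/2⌋, ⌈n/2⌉}. For n = 364: ⌊364^2/4⌋ = ⌊132496/4⌋ = 33124. The extremal graph is K_{182, 182}, which has 182·182 = 33124 edges.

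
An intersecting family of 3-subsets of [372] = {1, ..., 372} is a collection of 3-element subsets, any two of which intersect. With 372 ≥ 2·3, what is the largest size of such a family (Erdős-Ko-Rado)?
max |F| = C(371, 2) = 68635

Erdős-Ko-Rado (1961): when n ≥ 2k, max |F| = C(n−1, k−1). The bound is attained by the star {A : i ∈ A} for any fixed i ∈ [n]. Here C(372−1, 3−1) = C(371, 2) = 68635.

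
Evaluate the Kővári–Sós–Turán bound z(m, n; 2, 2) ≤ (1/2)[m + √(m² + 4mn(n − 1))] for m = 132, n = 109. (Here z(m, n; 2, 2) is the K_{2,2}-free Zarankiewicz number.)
z(132, 109; 2, 2) ≤ (1/2)[132 + √(132² + 4·132·109·108)] = (1/2)[132 + √6233040] = 1314.3028

Kővári–Sós–Turán: let r_1, ..., r_132 be the row sums and z = Σ r_i the total number of 1s. Each pair of columns can share at most one row with both entries 1 (else a 2×2 all-ones block appears), so Σ_i C(r_i, 2) ≤ C(109, 2) = 5886. By convexity Σ_i C(r_i, 2) ≥ 132·C(z/132, 2) = z(z − 132)/(2·132), giving z² − 132z − 132·109·108 ≤ 0 and hence z ≤ (1/2)[132 + √(17424 + 4·1553904)] = (1/2)[132 + √6233040] ≈ (1/2)(132 + 2496.6057) = 1314.3028.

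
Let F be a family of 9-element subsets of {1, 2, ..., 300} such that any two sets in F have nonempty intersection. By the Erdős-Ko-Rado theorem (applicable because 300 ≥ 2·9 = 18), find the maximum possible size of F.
max |F| = C(299, 8) = 1441567250764641

The Erdős-Ko-Rado theorem states: for n ≥ 2k, an intersecting family of k-subsets of an n-element set has size at most C(n − 1, k − 1), with equality for 'star' families {A ⊆ [n] : |A| = k, i ∈ A} (fix an element i). For n = 300, k = 9: C(299, 8) = 1441567250764641.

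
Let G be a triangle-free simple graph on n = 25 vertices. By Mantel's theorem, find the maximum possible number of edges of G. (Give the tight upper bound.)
ex(25, K_3) = ⌊25^2/4⌋ = 156

Mantel (1907): a triangle-free graph on n vertices has at most ⌊n^2/4⌋ edges, with equality for the complete bipartite graph K_{⌊n/2⌋, ⌈n/2⌉}. For n = 25: ⌊25^2/4⌋ = ⌊625/4⌋ = 156. The extremal graph is K_{12, 13}, which has 12·13 = 156 edges.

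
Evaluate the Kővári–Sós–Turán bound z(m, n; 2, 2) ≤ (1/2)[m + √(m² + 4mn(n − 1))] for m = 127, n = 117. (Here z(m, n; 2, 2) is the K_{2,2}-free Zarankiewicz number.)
z(127, 117; 2, 2) ≤ (1/2)[127 + √(127² + 4·127·117·116)] = (1/2)[127 + √6910705] = 1377.911

Kővári–Sós–Turán: let r_1, ..., r_127 be the row sums and z = Σ r_i the total number of 1s. Each pair of columns can share at most one row with both entries 1 (else a 2×2 all-ones block appears), so Σ_i C(r_i, 2) ≤ C(117, 2) = 6786. By convexity Σ_i C(r_i, 2) ≥ 127·C(z/127, 2) = z(z − 127)/(2·127), giving z² − 127z − 127·117·116 ≤ 0 and hence z ≤ (1/2)[127 + √(16129 + 4·1723644)] = (1/2)[127 + √6910705] ≈ (1/2)(127 + 2628.822) = 1377.911.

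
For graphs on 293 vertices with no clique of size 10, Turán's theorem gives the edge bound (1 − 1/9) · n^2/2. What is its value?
Turán density bound = (8/9) · 293^2/2 = 343396/9 ≈ 38155.1111

Turán's theorem: ex(n, K_{r+1}) is achieved by the complete r-partite Turán graph T(n, r) with parts as balanced as possible, and is at most (1 − 1/r) · n^2/2. For r = 9, n = 293: the density bound is (8/9) · 85849/2 = 343396/9 ≈ 38155.1111. The integer-valued extremum is e(T(293, 9)) = 38154, which is strictly less than the density bound 343396/9 since 9 ∤ 293 (the parts of T(293, 9) cannot all be equal).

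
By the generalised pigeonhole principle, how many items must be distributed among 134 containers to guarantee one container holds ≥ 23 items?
n = (23 − 1)·134 + 1 = 2949

By the generalised pigeonhole principle, to guarantee some box contains ≥ r objects we need more than (r − 1) · k objects total. Threshold: n = (r − 1) · k + 1. With r = 23 and k = 134: n = 22 · 134 + 1 = 2948 + 1 = 2949. For n = 2948 = 22 · 134, we can put exactly 22 objects in every box, avoiding 23 in any single one — so 2949 is tight.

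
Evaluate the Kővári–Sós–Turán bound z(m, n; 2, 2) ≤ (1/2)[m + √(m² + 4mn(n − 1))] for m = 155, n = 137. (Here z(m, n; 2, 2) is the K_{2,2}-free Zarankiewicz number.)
z(155, 137; 2, 2) ≤ (1/2)[155 + √(155² + 4·155·137·136)] = (1/2)[155 + √11575865] = 1778.6661

Kővári–Sós–Turán: let r_1, ..., r_155 be the row sums and z = Σ r_i the total number of 1s. Each pair of columns can share at most one row with both entries 1 (else a 2×2 all-ones block appears), so Σ_i C(r_i, 2) ≤ C(137, 2) = 9316. By convexity Σ_i C(r_i, 2) ≥ 155·C(z/155, 2) = z(z − 155)/(2·155), giving z² − 155z − 155·137·136 ≤ 0 and hence z ≤ (1/2)[155 + √(24025 + 4·2887960)] = (1/2)[155 + √11575865] ≈ (1/2)(155 + 3402.3323) = 1778.6661.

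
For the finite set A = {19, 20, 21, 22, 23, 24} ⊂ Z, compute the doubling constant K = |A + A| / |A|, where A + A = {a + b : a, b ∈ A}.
K = |A + A| / |A| = 11/6

Enumerate A + A = {a + b : a, b ∈ A}. With |A| = 6, there are |A|^2 = 36 ordered sum pairs; collecting distinct values, A + A = {38, 39, 40, 41, 42, 43, 44, 45, 46, 47, 48}, so |A + A| = 11. Thus K = 11/6. Here |A + A| = 2|A| − 1 = 11, the minimum possible — so K = 11/6 is minimal, which holds iff A is an arithmetic progression.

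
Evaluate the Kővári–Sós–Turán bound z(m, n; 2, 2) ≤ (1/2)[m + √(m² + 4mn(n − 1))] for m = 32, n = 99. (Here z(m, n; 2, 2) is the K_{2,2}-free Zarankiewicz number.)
z(32, 99; 2, 2) ≤ (1/2)[32 + √(32² + 4·32·99·98)] = (1/2)[32 + √1242880] = 573.4226

Kővári–Sós–Turán: let r_1, ..., r_32 be the row sums and z = Σ r_i the total number of 1s. Each pair of columns can share at most one row with both entries 1 (else a 2×2 all-ones block appears), so Σ_i C(r_i, 2) ≤ C(99, 2) = 4851. By convexity Σ_i C(r_i, 2) ≥ 32·C(z/32, 2) = z(z − 32)/(2·32), giving z² − 32z − 32·99·98 ≤ 0 and hence z ≤ (1/2)[32 + √(1024 + 4·310464)] = (1/2)[32 + √1242880] ≈ (1/2)(32 + 1114.8453) = 573.4226.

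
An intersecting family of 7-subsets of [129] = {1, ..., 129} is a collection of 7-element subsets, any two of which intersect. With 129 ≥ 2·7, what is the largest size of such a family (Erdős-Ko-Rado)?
max |F| = C(128, 6) = 5423611200

Erdős-Ko-Rado (1961): when n ≥ 2k, max |F| = C(n−1, k−1). The bound is attained by the star {A : i ∈ A} for any fixed i ∈ [n]. Here C(129−1, 7−1) = C(128, 6) = 5423611200.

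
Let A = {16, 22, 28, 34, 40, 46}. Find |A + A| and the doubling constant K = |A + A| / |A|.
K = |A + A| / |A| = 11/6

Enumerate A + A = {a + b : a, b ∈ A}. With |A| = 6, there are |A|^2 = 36 ordered sum pairs; collecting distinct values, A + A = {32, 38, 44, 50, 56, 62, 68, 74, 80, 86, 92}, so |A + A| = 11. Thus K = 11/6. Here |A + A| = 2|A| − 1 = 11, the minimum possible — so K = 11/6 is minimal, which holds iff A is an arithmetic progression.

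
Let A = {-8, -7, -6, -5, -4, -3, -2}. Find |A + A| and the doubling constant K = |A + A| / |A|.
K = |A + A| / |A| = 13/7

Enumerate A + A = {a + b : a, b ∈ A}. With |A| = 7, there are |A|^2 = 49 ordered sum pairs; collecting distinct values, A + A = {-16, -15, -14, -13, -12, -11, -10, -9, -8, -7, -6, -5, -4}, so |A + A| = 13. Thus K = 13/7. Here |A + A| = 2|A| − 1 = 13, the minimum possible — so K = 13/7 is minimal, which holds iff A is an arithmetic progression.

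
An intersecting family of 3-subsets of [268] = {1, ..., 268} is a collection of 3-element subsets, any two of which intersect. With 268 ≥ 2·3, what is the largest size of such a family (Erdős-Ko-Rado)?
max |F| = C(267, 2) = 35511

Erdős-Ko-Rado (1961): when n ≥ 2k, max |F| = C(n−1, k−1). The bound is attained by the star {A : i ∈ A} for any fixed i ∈ [n]. Here C(268−1, 3−1) = C(267, 2) = 35511.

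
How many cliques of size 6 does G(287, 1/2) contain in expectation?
E[# K_6] = C(287, 6) · (1/2)^C(6, 2) = 736400674009 / 2^15 ≈ 22473165.100372

For each 6-subset S of vertices (there are C(287, 6) = 736400674009 such S), let X_S = 1 if S induces a K_6 (all C(6, 2) = 15 edges present). Then P(X_S = 1) = (1/2)^15 = 1/32768. By linearity of expectation, E[# K_6] = C(287, 6) · (1/2)^15 = 736400674009 / 32768 ≈ 22473165.100372.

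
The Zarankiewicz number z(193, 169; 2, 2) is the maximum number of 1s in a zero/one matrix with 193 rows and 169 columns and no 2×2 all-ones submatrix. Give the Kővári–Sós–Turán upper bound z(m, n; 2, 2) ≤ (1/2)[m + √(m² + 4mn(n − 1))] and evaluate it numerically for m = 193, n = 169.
z(193, 169; 2, 2) ≤ (1/2)[193 + √(193² + 4·193·169·168)] = (1/2)[193 + √21955873] = 2439.3547

Kővári–Sós–Turán: let r_1, ..., r_193 be the row sums and z = Σ r_i the total number of 1s. Each pair of columns can share at most one row with both entries 1 (else a 2×2 all-ones block appears), so Σ_i C(r_i, 2) ≤ C(169, 2) = 14196. By convexity Σ_i C(r_i, 2) ≥ 193·C(z/193, 2) = z(z − 193)/(2·193), giving z² − 193z − 193·169·168 ≤ 0 and hence z ≤ (1/2)[193 + √(37249 + 4·5479656)] = (1/2)[193 + √21955873] ≈ (1/2)(193 + 4685.7094) = 2439.3547.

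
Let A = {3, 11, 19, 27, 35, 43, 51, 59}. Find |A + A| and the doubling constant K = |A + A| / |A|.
K = |A + A| / |A| = 15/8

Enumerate A + A = {a + b : a, b ∈ A}. With |A| = 8, there are |A|^2 = 64 ordered sum pairs; collecting distinct values, A + A = {6, 14, 22, 30, 38, 46, 54, 62, 70, 78, 86, 94, 102, 110, 118}, so |A + A| = 15. Thus K = 15/8. Here |A + A| = 2|A| − 1 = 15, the minimum possible — so K = 15/8 is minimal, which holds iff A is an arithmetic progression.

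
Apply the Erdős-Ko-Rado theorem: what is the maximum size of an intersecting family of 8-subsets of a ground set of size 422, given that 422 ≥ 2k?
max |F| = C(421, 7) = 442352653565680

The Erdős-Ko-Rado theorem states: for n ≥ 2k, an intersecting family of k-subsets of an n-element set has size at most C(n − 1, k − 1), with equality for 'star' families {A ⊆ [n] : |A| = k, i ∈ A} (fix an element i). For n = 422, k = 8: C(421, 7) = 442352653565680.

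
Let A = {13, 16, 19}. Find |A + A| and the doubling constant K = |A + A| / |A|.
K = |A + A| / |A| = 5/3

Enumerate A + A = {a + b : a, b ∈ A}. With |A| = 3, there are |A|^2 = 9 ordered sum pairs; collecting distinct values, A + A = {26, 29, 32, 35, 38}, so |A + A| = 5. Thus K = 5/3. Here |A + A| = 2|A| − 1 = 5, the minimum possible — so K = 5/3 is minimal, which holds iff A is an arithmetic progression.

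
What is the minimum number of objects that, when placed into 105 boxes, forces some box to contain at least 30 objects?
n = (30 − 1)·105 + 1 = 3046

By the generalised pigeonhole principle, to guarantee some box contains ≥ r objects we need more than (r − 1) · k objects total. Threshold: n = (r − 1) · k + 1. With r = 30 and k = 105: n = 29 · 105 + 1 = 3045 + 1 = 3046. For n = 3045 = 29 · 105, we can put exactly 29 objects in every box, avoiding 30 in any single one — so 3046 is tight.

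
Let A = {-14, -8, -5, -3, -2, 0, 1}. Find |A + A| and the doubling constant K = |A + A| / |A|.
K = |A + A| / |A| = 20/7

Enumerate A + A = {a + b : a, b ∈ A}. With |A| = 7, there are |A|^2 = 49 ordered sum pairs; collecting distinct values, A + A = {-28, -22, -19, -17, -16, -14, -13, -11, -10, -8, -7, -6, -5, -4, -3, -2, -1, 0, 1, 2}, so |A + A| = 20. Thus K = 20/7. For comparison, the minimum possible |A + A| over all 7-element sets is 2·7 − 1 = 13 (so min K = 13/7), attained only by arithmetic progressions.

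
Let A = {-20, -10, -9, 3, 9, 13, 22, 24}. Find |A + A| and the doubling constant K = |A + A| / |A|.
K = |A + A| / |A| = 33/8

Enumerate A + A = {a + b : a, b ∈ A}. With |A| = 8, there are |A|^2 = 64 ordered sum pairs; collecting distinct values, A + A = {-40, -30, -29, -20, -19, -18, -17, -11, -7, -6, -1, 0, 2, 3, 4, 6, 12, 13, 14, 15, 16, 18, 22, 25, 26, 27, 31, 33, 35, 37, 44, 46, 48}, so |A + A| = 33. Thus K = 33/8. For comparison, the minimum possible |A + A| over all 8-element sets is 2·8 − 1 = 15 (so min K = 15/8), attained only by arithmetic progressions.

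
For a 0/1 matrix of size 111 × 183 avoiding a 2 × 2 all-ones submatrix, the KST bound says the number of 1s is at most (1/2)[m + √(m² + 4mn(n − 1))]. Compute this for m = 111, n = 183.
z(111, 183; 2, 2) ≤ (1/2)[111 + √(111² + 4·111·183·182)] = (1/2)[111 + √14800185] = 1979.0504

Kővári–Sós–Turán: let r_1, ..., r_111 be the row sums and z = Σ r_i the total number of 1s. Each pair of columns can share at most one row with both entries 1 (else a 2×2 all-ones block appears), so Σ_i C(r_i, 2) ≤ C(183, 2) = 16653. By convexity Σ_i C(r_i, 2) ≥ 111·C(z/111, 2) = z(z − 111)/(2·111), giving z² − 111z − 111·183·182 ≤ 0 and hence z ≤ (1/2)[111 + √(12321 + 4·3696966)] = (1/2)[111 + √14800185] ≈ (1/2)(111 + 3847.1009) = 1979.0504.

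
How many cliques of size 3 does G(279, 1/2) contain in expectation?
E[# K_3] = C(279, 3) · (1/2)^C(3, 2) = 3580779 / 2^3 = 447597.375

For each 3-subset S of vertices (there are C(279, 3) = 3580779 such S), let X_S = 1 if S induces a K_3 (all C(3, 2) = 3 edges present). Then P(X_S = 1) = (1/2)^3 = 1/8. By linearity of expectation, E[# K_3] = C(279, 3) · (1/2)^3 = 3580779 / 8 = 447597.375.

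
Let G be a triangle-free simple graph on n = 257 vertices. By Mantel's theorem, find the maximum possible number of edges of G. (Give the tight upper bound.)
ex(257, K_3) = ⌊257^2/4⌋ = 16512

Mantel (1907): a triangle-free graph on n vertices has at most ⌊n^2/4⌋ edges, with equality for the complete bipartite graph K_{⌊n/2⌋, ⌈n/2⌉}. For n = 257: ⌊257^2/4⌋ = ⌊66049/4⌋ = 16512. The extremal graph is K_{128, 129}, which has 128·129 = 16512 edges.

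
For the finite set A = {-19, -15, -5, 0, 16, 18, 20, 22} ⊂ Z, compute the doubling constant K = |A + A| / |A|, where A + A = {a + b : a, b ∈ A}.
K = |A + A| / |A| = 31/8

Enumerate A + A = {a + b : a, b ∈ A}. With |A| = 8, there are |A|^2 = 64 ordered sum pairs; collecting distinct values, A + A = {-38, -34, -30, -24, -20, -19, -15, -10, -5, -3, -1, 0, 1, 3, 5, 7, 11, 13, 15, 16, 17, 18, 20, 22, 32, 34, 36, 38, 40, 42, 44}, so |A + A| = 31. Thus K = 31/8. For comparison, the minimum possible |A + A| over all 8-element sets is 2·8 − 1 = 15 (so min K = 15/8), attained only by arithmetic progressions.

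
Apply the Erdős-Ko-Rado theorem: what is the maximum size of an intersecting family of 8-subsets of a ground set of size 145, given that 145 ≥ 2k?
max |F| = C(144, 7) = 219683466288

Erdős-Ko-Rado (1961): when n ≥ 2k, max |F| = C(n−1, k−1). The bound is attained by the star {A : i ∈ A} for any fixed i ∈ [n]. Here C(145−1, 8−1) = C(144, 7) = 219683466288.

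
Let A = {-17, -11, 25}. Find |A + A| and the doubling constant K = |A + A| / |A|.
K = |A + A| / |A| = 6/3 = 2

Enumerate A + A = {a + b : a, b ∈ A}. With |A| = 3, there are |A|^2 = 9 ordered sum pairs; collecting distinct values, A + A = {-34, -28, -22, 8, 14, 50}, so |A + A| = 6. Thus K = 6/3 = 2. For comparison, the minimum possible |A + A| over all 3-element sets is 2·3 − 1 = 5 (so min K = 5/3), attained only by arithmetic progressions.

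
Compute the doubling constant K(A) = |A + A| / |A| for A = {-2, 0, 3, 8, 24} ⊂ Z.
K = |A + A| / |A| = 14/5

Enumerate A + A = {a + b : a, b ∈ A}. With |A| = 5, there are |A|^2 = 25 ordered sum pairs; collecting distinct values, A + A = {-4, -2, 0, 1, 3, 6, 8, 11, 16, 22, 24, 27, 32, 48}, so |A + A| = 14. Thus K = 14/5. For comparison, the minimum possible |A + A| over all 5-element sets is 2·5 − 1 = 9 (so min K = 9/5), attained only by arithmetic progressions.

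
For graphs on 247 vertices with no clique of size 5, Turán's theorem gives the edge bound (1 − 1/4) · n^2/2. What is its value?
Turán density bound = (3/4) · 247^2/2 = 183027/8 ≈ 22878.375

Turán's theorem: ex(n, K_{r+1}) is achieved by the complete r-partite Turán graph T(n, r) with parts as balanced as possible, and is at most (1 − 1/r) · n^2/2. For r = 4, n = 247: the density bound is (3/4) · 61009/2 = 183027/8 ≈ 22878.375. The integer-valued extremum is e(T(247, 4)) = 22878, which is strictly less than the density bound 183027/8 since 4 ∤ 247 (the parts of T(247, 4) cannot all be equal).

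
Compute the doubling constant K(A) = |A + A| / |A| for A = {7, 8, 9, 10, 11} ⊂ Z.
K = |A + A| / |A| = 9/5

Enumerate A + A = {a + b : a, b ∈ A}. With |A| = 5, there are |A|^2 = 25 ordered sum pairs; collecting distinct values, A + A = {14, 15, 16, 17, 18, 19, 20, 21, 22}, so |A + A| = 9. Thus K = 9/5. Here |A + A| = 2|A| − 1 = 9, the minimum possible — so K = 9/5 is minimal, which holds iff A is an arithmetic progression.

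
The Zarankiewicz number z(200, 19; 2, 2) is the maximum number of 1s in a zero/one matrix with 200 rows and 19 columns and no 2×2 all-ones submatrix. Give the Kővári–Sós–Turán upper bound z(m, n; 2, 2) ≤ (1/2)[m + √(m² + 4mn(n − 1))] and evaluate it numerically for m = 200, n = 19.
z(200, 19; 2, 2) ≤ (1/2)[200 + √(200² + 4·200·19·18)] = (1/2)[200 + √313600] = 380

Kővári–Sós–Turán: let r_1, ..., r_200 be the row sums and z = Σ r_i the total number of 1s. Each pair of columns can share at most one row with both entries 1 (else a 2×2 all-ones block appears), so Σ_i C(r_i, 2) ≤ C(19, 2) = 171. By convexity Σ_i C(r_i, 2) ≥ 200·C(z/200, 2) = z(z − 200)/(2·200), giving z² − 200z − 200·19·18 ≤ 0 and hence z ≤ (1/2)[200 + √(40000 + 4·68400)] = (1/2)[200 + √313600] ≈ (1/2)(200 + 560) = 380.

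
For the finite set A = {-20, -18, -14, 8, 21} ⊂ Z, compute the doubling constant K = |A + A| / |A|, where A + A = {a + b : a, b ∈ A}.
K = |A + A| / |A| = 15/5 = 3

Enumerate A + A = {a + b : a, b ∈ A}. With |A| = 5, there are |A|^2 = 25 ordered sum pairs; collecting distinct values, A + A = {-40, -38, -36, -34, -32, -28, -12, -10, -6, 1, 3, 7, 16, 29, 42}, so |A + A| = 15. Thus K = 15/5 = 3. For comparison, the minimum possible |A + A| over all 5-element sets is 2·5 − 1 = 9 (so min K = 9/5), attained only by arithmetic progressions.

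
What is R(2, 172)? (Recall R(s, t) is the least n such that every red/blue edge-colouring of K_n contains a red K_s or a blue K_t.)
R(2, 172) = 172

R(2, k) = k for all k ≥ 2: in a 2-colouring of K_k, either some edge is red (a red K_2) or all edges are blue (a blue K_k). And K_{171} coloured all-blue has no blue K_172, so R(2, 172) > 171. Hence R(2, 172) = 172.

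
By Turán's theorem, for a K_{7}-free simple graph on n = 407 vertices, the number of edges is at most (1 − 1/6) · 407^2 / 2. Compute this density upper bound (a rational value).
Turán density bound = (5/6) · 407^2/2 = 828245/12 ≈ 69020.4167

Turán's theorem: ex(n, K_{r+1}) is achieved by the complete r-partite Turán graph T(n, r) with parts as balanced as possible, and is at most (1 − 1/r) · n^2/2. For r = 6, n = 407: the density bound is (5/6) · 165649/2 = 828245/12 ≈ 69020.4167. The integer-valued extremum is e(T(407, 6)) = 69020, which is strictly less than the density bound 828245/12 since 6 ∤ 407 (the parts of T(407, 6) cannot all be equal).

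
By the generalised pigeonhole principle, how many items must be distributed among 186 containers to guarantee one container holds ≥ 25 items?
n = (25 − 1)·186 + 1 = 4465

By the generalised pigeonhole principle, to guarantee some box contains ≥ r objects we need more than (r − 1) · k objects total. Threshold: n = (r − 1) · k + 1. With r = 25 and k = 186: n = 24 · 186 + 1 = 4464 + 1 = 4465. For n = 4464 = 24 · 186, we can put exactly 24 objects in every box, avoiding 25 in any single one — so 4465 is tight.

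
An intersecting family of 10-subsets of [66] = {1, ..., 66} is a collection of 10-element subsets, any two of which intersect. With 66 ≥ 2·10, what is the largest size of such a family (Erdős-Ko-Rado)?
max |F| = C(65, 9) = 31966749880

Erdős-Ko-Rado (1961): when n ≥ 2k, max |F| = C(n−1, k−1). The bound is attained by the star {A : i ∈ A} for any fixed i ∈ [n]. Here C(66−1, 10−1) = C(65, 9) = 31966749880.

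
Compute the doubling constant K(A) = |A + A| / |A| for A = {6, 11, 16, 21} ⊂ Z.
K = |A + A| / |A| = 7/4

Enumerate A + A = {a + b : a, b ∈ A}. With |A| = 4, there are |A|^2 = 16 ordered sum pairs; collecting distinct values, A + A = {12, 17, 22, 27, 32, 37, 42}, so |A + A| = 7. Thus K = 7/4. Here |A + A| = 2|A| − 1 = 7, the minimum possible — so K = 7/4 is minimal, which holds iff A is an arithmetic progression.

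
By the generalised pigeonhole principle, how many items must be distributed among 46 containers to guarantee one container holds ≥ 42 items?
n = (42 − 1)·46 + 1 = 1887

By the generalised pigeonhole principle, to guarantee some box contains ≥ r objects we need more than (r − 1) · k objects total. Threshold: n = (r − 1) · k + 1. With r = 42 and k = 46: n = 41 · 46 + 1 = 1886 + 1 = 1887. For n = 1886 = 41 · 46, we can put exactly 41 objects in every box, avoiding 42 in any single one — so 1887 is tight.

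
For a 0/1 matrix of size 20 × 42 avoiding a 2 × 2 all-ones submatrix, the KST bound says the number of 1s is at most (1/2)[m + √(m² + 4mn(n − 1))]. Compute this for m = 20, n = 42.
z(20, 42; 2, 2) ≤ (1/2)[20 + √(20² + 4·20·42·41)] = (1/2)[20 + √138160] = 195.8494

Kővári–Sós–Turán: let r_1, ..., r_20 be the row sums and z = Σ r_i the total number of 1s. Each pair of columns can share at most one row with both entries 1 (else a 2×2 all-ones block appears), so Σ_i C(r_i, 2) ≤ C(42, 2) = 861. By convexity Σ_i C(r_i, 2) ≥ 20·C(z/20, 2) = z(z − 20)/(2·20), giving z² − 20z − 20·42·41 ≤ 0 and hence z ≤ (1/2)[20 + √(400 + 4·34440)] = (1/2)[20 + √138160] ≈ (1/2)(20 + 371.6988) = 195.8494.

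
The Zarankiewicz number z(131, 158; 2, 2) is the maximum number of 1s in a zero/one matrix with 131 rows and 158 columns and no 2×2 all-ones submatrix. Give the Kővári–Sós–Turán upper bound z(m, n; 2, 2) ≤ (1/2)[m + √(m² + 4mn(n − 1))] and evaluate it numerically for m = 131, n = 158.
z(131, 158; 2, 2) ≤ (1/2)[131 + √(131² + 4·131·158·157)] = (1/2)[131 + √13015505] = 1869.3504

Kővári–Sós–Turán: let r_1, ..., r_131 be the row sums and z = Σ r_i the total number of 1s. Each pair of columns can share at most one row with both entries 1 (else a 2×2 all-ones block appears), so Σ_i C(r_i, 2) ≤ C(158, 2) = 12403. By convexity Σ_i C(r_i, 2) ≥ 131·C(z/131, 2) = z(z − 131)/(2·131), giving z² − 131z − 131·158·157 ≤ 0 and hence z ≤ (1/2)[131 + √(17161 + 4·3249586)] = (1/2)[131 + √13015505] ≈ (1/2)(131 + 3607.7008) = 1869.3504.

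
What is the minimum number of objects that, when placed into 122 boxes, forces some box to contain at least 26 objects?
n = (26 − 1)·122 + 1 = 3051

By the generalised pigeonhole principle, to guarantee some box contains ≥ r objects we need more than (r − 1) · k objects total. Threshold: n = (r − 1) · k + 1. With r = 26 and k = 122: n = 25 · 122 + 1 = 3050 + 1 = 3051. For n = 3050 = 25 · 122, we can put exactly 25 objects in every box, avoiding 26 in any single one — so 3051 is tight.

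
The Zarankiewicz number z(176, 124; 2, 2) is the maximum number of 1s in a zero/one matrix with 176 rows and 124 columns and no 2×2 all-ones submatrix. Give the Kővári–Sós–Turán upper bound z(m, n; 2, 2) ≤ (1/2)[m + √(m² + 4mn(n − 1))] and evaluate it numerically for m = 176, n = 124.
z(176, 124; 2, 2) ≤ (1/2)[176 + √(176² + 4·176·124·123)] = (1/2)[176 + √10768384] = 1728.7608

Kővári–Sós–Turán: let r_1, ..., r_176 be the row sums and z = Σ r_i the total number of 1s. Each pair of columns can share at most one row with both entries 1 (else a 2×2 all-ones block appears), so Σ_i C(r_i, 2) ≤ C(124, 2) = 7626. By convexity Σ_i C(r_i, 2) ≥ 176·C(z/176, 2) = z(z − 176)/(2·176), giving z² − 176z − 176·124·123 ≤ 0 and hence z ≤ (1/2)[176 + √(30976 + 4·2684352)] = (1/2)[176 + √10768384] ≈ (1/2)(176 + 3281.5216) = 1728.7608.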